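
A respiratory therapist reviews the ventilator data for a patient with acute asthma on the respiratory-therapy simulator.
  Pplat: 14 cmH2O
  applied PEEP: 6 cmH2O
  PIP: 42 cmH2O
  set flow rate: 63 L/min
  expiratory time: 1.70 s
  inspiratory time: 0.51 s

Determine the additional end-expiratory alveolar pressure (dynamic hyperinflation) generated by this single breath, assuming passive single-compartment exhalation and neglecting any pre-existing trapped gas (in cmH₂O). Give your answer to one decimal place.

Flow: 63 L/min ÷ 60 = 1.05 L/s.
Vt = flow × Ti = 1.05 L/s × 0.51 s × 1000 mL/L = 535.5 mL.
R = (PIP − Pplat)/V̇ = (42 − 14) / 1.05 = 28.0/1.05 = 26.667 cmH2O·s/L.
C = Vt/(Pplat − PEEP) = 535.5 / (14 − 6) = 535.5/8.0 = 66.938 mL/cmH2O.
τ = R × C = 26.667 × 0.06694 L/cmH2O = 1.785 s.
Fraction remaining = e^(−Te/τ) = e^(−1.70/1.785) = 0.3858; trapped volume = 535.5 × 0.3858 = 206.6 mL.
Additional alveolar pressure from trapping ≈ V_trapped / C = 206.6 / 66.938 = 3.086 cmH2O.

3.1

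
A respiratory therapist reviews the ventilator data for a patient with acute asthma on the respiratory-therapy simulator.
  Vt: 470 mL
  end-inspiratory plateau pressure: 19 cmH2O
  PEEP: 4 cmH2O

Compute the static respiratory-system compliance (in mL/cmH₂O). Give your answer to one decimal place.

Cstat = Vt / (Pplat − PEEP) = 470 / (19 − 4) = 470 / 15.0 = 31.333 mL/cmH2O.

31.3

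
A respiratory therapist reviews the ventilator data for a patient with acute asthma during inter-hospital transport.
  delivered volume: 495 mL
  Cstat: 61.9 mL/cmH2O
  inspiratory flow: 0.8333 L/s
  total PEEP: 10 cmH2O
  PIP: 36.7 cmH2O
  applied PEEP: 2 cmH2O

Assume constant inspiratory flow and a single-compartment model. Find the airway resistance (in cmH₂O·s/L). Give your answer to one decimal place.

22.4

Total PEEP = 10 cmH2O (set 2 + intrinsic 8); this is the baseline alveolar pressure.
Equation of motion (constant flow): PIP = Vt/C + R·V̇ + PEEP.
R·V̇ = PIP − Vt/C − PEEP = 36.7 − 495/61.9 − 10 = 36.7 − 7.997 − 10 = 18.703 cmH2O.
R = 18.703 / 0.8333 = 22.444 cmH2O·s/L.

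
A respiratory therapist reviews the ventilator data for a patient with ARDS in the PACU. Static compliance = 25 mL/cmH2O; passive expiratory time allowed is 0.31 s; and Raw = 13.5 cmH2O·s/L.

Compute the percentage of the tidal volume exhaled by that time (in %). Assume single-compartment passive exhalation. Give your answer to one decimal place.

τ = R × C = 13.5 × 25 mL/cmH2O = 13.5 × 0.025 L/cmH2O = 0.3375 s.
Passive exhalation: V(t)/V₀ = e^(−t/τ) = e^(−0.31/0.3375) = 0.3991.
Fraction exhaled = 1 − 0.3991 = 0.6009 → 60.09%.

60.1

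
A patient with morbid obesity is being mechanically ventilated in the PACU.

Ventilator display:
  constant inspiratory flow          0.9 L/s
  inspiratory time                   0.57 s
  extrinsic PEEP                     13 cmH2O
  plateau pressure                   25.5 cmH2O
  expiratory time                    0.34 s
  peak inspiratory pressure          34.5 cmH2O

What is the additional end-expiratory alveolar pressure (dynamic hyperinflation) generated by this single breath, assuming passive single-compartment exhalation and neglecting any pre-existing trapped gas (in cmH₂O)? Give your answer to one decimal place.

5.5

Vt = flow × Ti = 0.9 L/s × 0.57 s × 1000 mL/L = 513.0 mL.
R = (PIP − Pplat)/V̇ = (34.5 − 25.5) / 0.9 = 9.0/0.9 = 10.0 cmH2O·s/L.
C = Vt/(Pplat − PEEP) = 513.0 / (25.5 − 13) = 513.0/12.5 = 41.04 mL/cmH2O.
τ = R × C = 10.0 × 0.04104 L/cmH2O = 0.4104 s.
Fraction remaining = e^(−Te/τ) = e^(−0.34/0.4104) = 0.4367; trapped volume = 513.0 × 0.4367 = 224.03 mL.
Additional alveolar pressure from trapping ≈ V_trapped / C = 224.03 / 41.04 = 5.459 cmH2O.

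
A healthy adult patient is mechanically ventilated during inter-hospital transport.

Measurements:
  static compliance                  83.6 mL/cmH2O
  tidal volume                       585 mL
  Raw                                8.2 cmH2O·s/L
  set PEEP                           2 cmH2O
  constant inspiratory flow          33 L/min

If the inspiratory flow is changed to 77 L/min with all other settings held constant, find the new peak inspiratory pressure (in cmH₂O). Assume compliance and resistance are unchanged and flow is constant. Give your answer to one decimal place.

19.5

Flow: 33 L/min ÷ 60 = 0.55 L/s.
New flow: 77 L/min ÷ 60 = 1.2833 L/s.
PIP = Vt/C + R·V̇ + PEEP (constant-flow equation of motion).
Only the resistive term changes: ΔPIP = R × ΔV̇ = 8.2 × (1.2833 − 0.55) = 8.2 × 0.7333 = 6.013 cmH2O.
Original PIP = 585/83.6 + 8.2×0.55 + 2 = 13.508 cmH2O; new PIP = 13.508 + (6.013) = 19.521 cmH2O.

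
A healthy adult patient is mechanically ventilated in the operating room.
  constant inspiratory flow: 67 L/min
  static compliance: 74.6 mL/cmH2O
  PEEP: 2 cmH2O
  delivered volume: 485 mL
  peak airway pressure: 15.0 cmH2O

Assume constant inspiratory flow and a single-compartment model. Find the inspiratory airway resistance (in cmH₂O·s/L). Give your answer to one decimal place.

Flow: 67 L/min ÷ 60 = 1.1167 L/s.
Equation of motion (constant flow): PIP = Vt/C + R·V̇ + PEEP.
R·V̇ = PIP − Vt/C − PEEP = 15.0 − 485/74.6 − 2 = 15.0 − 6.501 − 2 = 6.499 cmH2O.
R = 6.499 / 1.1167 = 5.82 cmH2O·s/L.

5.8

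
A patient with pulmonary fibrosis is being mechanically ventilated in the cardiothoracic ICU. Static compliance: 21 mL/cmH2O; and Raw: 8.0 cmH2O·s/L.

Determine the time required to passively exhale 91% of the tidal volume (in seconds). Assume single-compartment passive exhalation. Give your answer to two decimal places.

0.40

τ = R × C = 8.0 × 21 mL/cmH2O = 8.0 × 0.021 L/cmH2O = 0.168 s.
Exhaled fraction f = 1 − e^(−t/τ) → t = −τ·ln(1 − f) = −0.168·ln(0.09) = 0.4045 s.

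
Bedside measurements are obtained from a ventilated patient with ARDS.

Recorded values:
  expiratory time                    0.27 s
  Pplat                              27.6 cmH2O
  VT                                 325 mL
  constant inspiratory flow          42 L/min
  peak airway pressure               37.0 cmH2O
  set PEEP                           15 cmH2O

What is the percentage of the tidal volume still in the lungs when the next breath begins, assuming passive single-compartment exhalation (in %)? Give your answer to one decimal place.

45.9

Flow: 42 L/min ÷ 60 = 0.7 L/s.
R = (PIP − Pplat)/V̇ = (37.0 − 27.6) / 0.7 = 9.4/0.7 = 13.429 cmH2O·s/L.
C = Vt/(Pplat − PEEP) = 325.0 / (27.6 − 15) = 325.0/12.6 = 25.794 mL/cmH2O.
τ = R × C = 13.429 × 0.02579 L/cmH2O = 0.3463 s.
Fraction remaining at end-expiration = e^(−Te/τ) = e^(−0.27/0.3463) = 0.4586 → 45.86%.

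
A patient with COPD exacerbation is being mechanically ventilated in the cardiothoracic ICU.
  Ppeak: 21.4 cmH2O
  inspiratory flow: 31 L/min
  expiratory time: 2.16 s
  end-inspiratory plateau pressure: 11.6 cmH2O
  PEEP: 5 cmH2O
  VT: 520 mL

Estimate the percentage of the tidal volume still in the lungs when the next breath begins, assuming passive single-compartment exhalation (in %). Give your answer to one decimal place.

Flow: 31 L/min ÷ 60 = 0.5167 L/s.
R = (PIP − Pplat)/V̇ = (21.4 − 11.6) / 0.5167 = 9.8/0.5167 = 18.967 cmH2O·s/L.
C = Vt/(Pplat − PEEP) = 520.0 / (11.6 − 5) = 520.0/6.6 = 78.788 mL/cmH2O.
τ = R × C = 18.967 × 0.07879 L/cmH2O = 1.494 s.
Fraction remaining at end-expiration = e^(−Te/τ) = e^(−2.16/1.494) = 0.2356 → 23.56%.

23.6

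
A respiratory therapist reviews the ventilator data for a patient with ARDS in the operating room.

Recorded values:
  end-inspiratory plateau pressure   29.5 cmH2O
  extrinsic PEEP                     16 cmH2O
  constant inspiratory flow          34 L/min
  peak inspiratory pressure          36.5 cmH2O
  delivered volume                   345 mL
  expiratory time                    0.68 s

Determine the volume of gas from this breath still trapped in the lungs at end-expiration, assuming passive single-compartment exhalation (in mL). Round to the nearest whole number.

40

Flow: 34 L/min ÷ 60 = 0.5667 L/s.
R = (PIP − Pplat)/V̇ = (36.5 − 29.5) / 0.5667 = 7.0/0.5667 = 12.352 cmH2O·s/L.
C = Vt/(Pplat − PEEP) = 345.0 / (29.5 − 16) = 345.0/13.5 = 25.556 mL/cmH2O.
τ = R × C = 12.352 × 0.02556 L/cmH2O = 0.3157 s.
Fraction remaining = e^(−Te/τ) = e^(−0.68/0.3157) = 0.116.
Trapped volume = 345.0 × 0.116 = 40.02 mL.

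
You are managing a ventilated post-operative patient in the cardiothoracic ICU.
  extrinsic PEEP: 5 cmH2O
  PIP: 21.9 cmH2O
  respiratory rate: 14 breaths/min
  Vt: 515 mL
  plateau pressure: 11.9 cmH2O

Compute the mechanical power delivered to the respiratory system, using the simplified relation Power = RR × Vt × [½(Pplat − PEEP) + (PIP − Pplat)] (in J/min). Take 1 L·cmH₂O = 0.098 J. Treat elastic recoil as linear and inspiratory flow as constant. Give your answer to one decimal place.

9.5

Per-breath work = Vt × [½(Pplat−PEEP) + (PIP−Pplat)] = 0.515 × [0.5×6.9 + 10.0] = 0.515 × 13.45 = 6.927 L·cmH2O.
Power = 14 × 6.927 = 96.978 L·cmH2O/min.
× 0.098 J/(L·cmH2O) → 9.504 J/min.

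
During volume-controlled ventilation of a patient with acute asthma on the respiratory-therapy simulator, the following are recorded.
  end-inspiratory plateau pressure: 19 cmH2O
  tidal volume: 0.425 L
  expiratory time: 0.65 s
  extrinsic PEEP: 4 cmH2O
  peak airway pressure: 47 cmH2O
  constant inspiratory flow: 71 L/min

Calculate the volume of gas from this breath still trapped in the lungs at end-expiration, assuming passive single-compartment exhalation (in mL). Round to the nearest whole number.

Flow: 71 L/min ÷ 60 = 1.1833 L/s.
R = (PIP − Pplat)/V̇ = (47 − 19) / 1.1833 = 28.0/1.1833 = 23.663 cmH2O·s/L.
C = Vt/(Pplat − PEEP) = 425.0 / (19 − 4) = 425.0/15.0 = 28.333 mL/cmH2O.
τ = R × C = 23.663 × 0.02833 L/cmH2O = 0.6704 s.
Fraction remaining = e^(−Te/τ) = e^(−0.65/0.6704) = 0.3792.
Trapped volume = 425.0 × 0.3792 = 161.16 mL.

161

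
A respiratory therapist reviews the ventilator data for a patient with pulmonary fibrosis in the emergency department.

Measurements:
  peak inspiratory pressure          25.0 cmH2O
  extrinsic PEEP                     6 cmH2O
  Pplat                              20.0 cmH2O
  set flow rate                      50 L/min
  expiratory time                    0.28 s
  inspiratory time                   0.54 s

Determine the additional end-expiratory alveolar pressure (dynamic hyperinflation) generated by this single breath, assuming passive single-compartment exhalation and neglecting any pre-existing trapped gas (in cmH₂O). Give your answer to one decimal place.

Flow: 50 L/min ÷ 60 = 0.8333 L/s.
Vt = flow × Ti = 0.8333 L/s × 0.54 s × 1000 mL/L = 449.98 mL.
R = (PIP − Pplat)/V̇ = (25.0 − 20.0) / 0.8333 = 5.0/0.8333 = 6.0 cmH2O·s/L.
C = Vt/(Pplat − PEEP) = 449.98 / (20.0 − 6) = 449.98/14.0 = 32.141 mL/cmH2O.
τ = R × C = 6.0 × 0.03214 L/cmH2O = 0.1928 s.
Fraction remaining = e^(−Te/τ) = e^(−0.28/0.1928) = 0.234; trapped volume = 449.98 × 0.234 = 105.3 mL.
Additional alveolar pressure from trapping ≈ V_trapped / C = 105.3 / 32.141 = 3.276 cmH2O.

3.3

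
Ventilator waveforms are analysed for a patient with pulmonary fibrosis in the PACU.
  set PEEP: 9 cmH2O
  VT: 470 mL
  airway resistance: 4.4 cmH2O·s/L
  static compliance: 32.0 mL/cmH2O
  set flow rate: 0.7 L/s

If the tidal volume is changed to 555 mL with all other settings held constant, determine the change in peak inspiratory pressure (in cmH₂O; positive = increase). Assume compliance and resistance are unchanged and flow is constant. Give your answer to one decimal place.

2.7

PIP = Vt/C + R·V̇ + PEEP (constant-flow equation of motion).
Only the elastic term changes: ΔPIP = ΔVt / C = (555 − 470) / 32.0 = 2.656 cmH2O.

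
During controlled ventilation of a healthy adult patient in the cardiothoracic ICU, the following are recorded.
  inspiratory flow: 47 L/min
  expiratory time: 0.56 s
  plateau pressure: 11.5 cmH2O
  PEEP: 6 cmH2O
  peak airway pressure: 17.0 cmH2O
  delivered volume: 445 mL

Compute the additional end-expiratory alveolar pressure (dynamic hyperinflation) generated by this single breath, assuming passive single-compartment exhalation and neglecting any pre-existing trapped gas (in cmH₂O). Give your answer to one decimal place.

Flow: 47 L/min ÷ 60 = 0.7833 L/s.
R = (PIP − Pplat)/V̇ = (17.0 − 11.5) / 0.7833 = 5.5/0.7833 = 7.022 cmH2O·s/L.
C = Vt/(Pplat − PEEP) = 445.0 / (11.5 − 6) = 445.0/5.5 = 80.909 mL/cmH2O.
τ = R × C = 7.022 × 0.08091 L/cmH2O = 0.5682 s.
Fraction remaining = e^(−Te/τ) = e^(−0.56/0.5682) = 0.3732; trapped volume = 445.0 × 0.3732 = 166.07 mL.
Additional alveolar pressure from trapping ≈ V_trapped / C = 166.07 / 80.909 = 2.053 cmH2O.

2.1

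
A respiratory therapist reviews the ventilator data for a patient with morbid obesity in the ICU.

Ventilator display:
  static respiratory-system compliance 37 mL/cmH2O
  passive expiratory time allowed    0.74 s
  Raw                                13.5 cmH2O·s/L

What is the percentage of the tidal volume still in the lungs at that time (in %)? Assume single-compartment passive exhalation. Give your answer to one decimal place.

τ = R × C = 13.5 × 37 mL/cmH2O = 13.5 × 0.037 L/cmH2O = 0.4995 s.
Passive exhalation: V(t)/V₀ = e^(−t/τ) = e^(−0.74/0.4995) = 0.2273.
Fraction remaining = 0.2273 → 22.73%.

22.7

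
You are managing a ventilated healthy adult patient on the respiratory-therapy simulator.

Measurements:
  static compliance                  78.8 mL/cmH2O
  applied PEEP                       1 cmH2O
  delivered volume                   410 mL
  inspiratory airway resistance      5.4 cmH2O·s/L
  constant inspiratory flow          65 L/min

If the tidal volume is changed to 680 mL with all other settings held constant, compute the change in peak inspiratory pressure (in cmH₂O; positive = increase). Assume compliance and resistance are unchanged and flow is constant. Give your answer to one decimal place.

PIP = Vt/C + R·V̇ + PEEP (constant-flow equation of motion).
Only the elastic term changes: ΔPIP = ΔVt / C = (680 − 410) / 78.8 = 3.426 cmH2O.

3.4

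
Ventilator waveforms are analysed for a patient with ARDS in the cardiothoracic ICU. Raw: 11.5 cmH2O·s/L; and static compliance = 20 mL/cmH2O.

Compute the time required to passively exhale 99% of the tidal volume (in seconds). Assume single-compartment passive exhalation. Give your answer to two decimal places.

1.06

τ = R × C = 11.5 × 20 mL/cmH2O = 11.5 × 0.020 L/cmH2O = 0.23 s.
Exhaled fraction f = 1 − e^(−t/τ) → t = −τ·ln(1 − f) = −0.23·ln(0.01) = 1.059 s.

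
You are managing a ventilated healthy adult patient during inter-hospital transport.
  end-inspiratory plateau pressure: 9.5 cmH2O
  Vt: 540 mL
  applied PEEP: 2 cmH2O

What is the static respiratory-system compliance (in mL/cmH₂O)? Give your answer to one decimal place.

Cstat = Vt / (Pplat − PEEP) = 540 / (9.5 − 2) = 540 / 7.5 = 72.0 mL/cmH2O.

72.0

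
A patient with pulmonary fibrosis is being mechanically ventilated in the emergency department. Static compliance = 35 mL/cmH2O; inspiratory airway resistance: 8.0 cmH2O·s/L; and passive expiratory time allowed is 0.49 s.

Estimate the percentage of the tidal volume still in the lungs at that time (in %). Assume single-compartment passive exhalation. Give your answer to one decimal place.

17.4

τ = R × C = 8.0 × 35 mL/cmH2O = 8.0 × 0.035 L/cmH2O = 0.28 s.
Passive exhalation: V(t)/V₀ = e^(−t/τ) = e^(−0.49/0.28) = 0.1738.
Fraction remaining = 0.1738 → 17.38%.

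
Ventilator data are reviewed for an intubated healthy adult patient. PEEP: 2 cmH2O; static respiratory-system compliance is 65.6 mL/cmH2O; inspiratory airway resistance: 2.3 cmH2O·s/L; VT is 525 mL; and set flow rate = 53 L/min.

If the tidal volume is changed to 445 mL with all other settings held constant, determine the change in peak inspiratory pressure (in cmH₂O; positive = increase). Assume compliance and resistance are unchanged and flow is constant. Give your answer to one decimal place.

-1.2

PIP = Vt/C + R·V̇ + PEEP (constant-flow equation of motion).
Only the elastic term changes: ΔPIP = ΔVt / C = (445 − 525) / 65.6 = -1.22 cmH2O.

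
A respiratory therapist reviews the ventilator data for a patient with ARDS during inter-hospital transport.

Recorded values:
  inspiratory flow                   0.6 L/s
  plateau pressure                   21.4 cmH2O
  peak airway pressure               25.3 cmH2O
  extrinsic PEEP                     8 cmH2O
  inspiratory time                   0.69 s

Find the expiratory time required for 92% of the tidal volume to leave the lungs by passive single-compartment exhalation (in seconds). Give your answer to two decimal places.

Vt = flow × Ti = 0.6 L/s × 0.69 s × 1000 mL/L = 414.0 mL.
R = (PIP − Pplat)/V̇ = (25.3 − 21.4) / 0.6 = 3.9/0.6 = 6.5 cmH2O·s/L.
C = Vt/(Pplat − PEEP) = 414.0 / (21.4 − 8) = 414.0/13.4 = 30.896 mL/cmH2O.
τ = R × C = 6.5 × 0.0309 L/cmH2O = 0.2009 s.
t = −τ·ln(1 − 0.92) = −0.2009·ln(0.08) = 0.5074 s.

0.51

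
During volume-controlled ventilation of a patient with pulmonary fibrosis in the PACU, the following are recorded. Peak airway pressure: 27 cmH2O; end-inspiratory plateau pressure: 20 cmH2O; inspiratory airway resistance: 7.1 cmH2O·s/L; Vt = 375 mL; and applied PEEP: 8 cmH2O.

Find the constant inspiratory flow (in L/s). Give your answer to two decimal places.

0.99

flow = (PIP − Pplat) / Raw = 7.0 / 7.1 = 0.9859 L/s.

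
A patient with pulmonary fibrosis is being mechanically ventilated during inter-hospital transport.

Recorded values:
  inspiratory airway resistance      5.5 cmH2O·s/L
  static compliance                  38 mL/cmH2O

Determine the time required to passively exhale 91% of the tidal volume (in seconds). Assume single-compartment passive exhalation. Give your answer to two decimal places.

0.50

τ = R × C = 5.5 × 38 mL/cmH2O = 5.5 × 0.038 L/cmH2O = 0.209 s.
Exhaled fraction f = 1 − e^(−t/τ) → t = −τ·ln(1 − f) = −0.209·ln(0.09) = 0.5033 s.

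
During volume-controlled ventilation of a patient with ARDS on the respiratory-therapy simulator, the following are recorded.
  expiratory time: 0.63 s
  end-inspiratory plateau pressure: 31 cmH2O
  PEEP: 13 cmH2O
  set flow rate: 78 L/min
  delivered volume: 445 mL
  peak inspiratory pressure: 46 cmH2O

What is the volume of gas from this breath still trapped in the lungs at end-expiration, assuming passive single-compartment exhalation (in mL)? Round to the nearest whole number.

Flow: 78 L/min ÷ 60 = 1.3 L/s.
R = (PIP − Pplat)/V̇ = (46 − 31) / 1.3 = 15.0/1.3 = 11.538 cmH2O·s/L.
C = Vt/(Pplat − PEEP) = 445.0 / (31 − 13) = 445.0/18.0 = 24.722 mL/cmH2O.
τ = R × C = 11.538 × 0.02472 L/cmH2O = 0.2852 s.
Fraction remaining = e^(−Te/τ) = e^(−0.63/0.2852) = 0.1098.
Trapped volume = 445.0 × 0.1098 = 48.861 mL.

49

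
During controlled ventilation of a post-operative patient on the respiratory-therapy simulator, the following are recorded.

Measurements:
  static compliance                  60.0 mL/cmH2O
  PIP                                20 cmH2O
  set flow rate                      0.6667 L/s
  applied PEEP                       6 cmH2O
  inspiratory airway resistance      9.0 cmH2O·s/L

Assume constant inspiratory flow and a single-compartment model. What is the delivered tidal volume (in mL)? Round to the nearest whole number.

480

Equation of motion (constant flow): PIP = Vt/C + R·V̇ + PEEP.
Vt/C = PIP − R·V̇ − PEEP = 20 − 6.0 − 6 = 8.0 cmH2O.
Vt = C × 8.0 = 60.0 × 8.0 = 480.0 mL.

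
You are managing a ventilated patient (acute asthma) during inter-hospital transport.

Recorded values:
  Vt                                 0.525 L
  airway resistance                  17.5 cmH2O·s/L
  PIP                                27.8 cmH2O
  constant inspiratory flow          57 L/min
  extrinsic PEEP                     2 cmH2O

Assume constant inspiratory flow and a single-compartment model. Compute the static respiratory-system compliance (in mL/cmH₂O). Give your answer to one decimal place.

57.2

Flow: 57 L/min ÷ 60 = 0.95 L/s.
Equation of motion (constant flow): PIP = Vt/C + R·V̇ + PEEP.
Vt/C = PIP − R·V̇ − PEEP = 27.8 − 17.5×0.95 − 2 = 27.8 − 16.625 − 2 = 9.175 cmH2O.
C = Vt / 9.175 = 525 / 9.175 = 57.221 mL/cmH2O.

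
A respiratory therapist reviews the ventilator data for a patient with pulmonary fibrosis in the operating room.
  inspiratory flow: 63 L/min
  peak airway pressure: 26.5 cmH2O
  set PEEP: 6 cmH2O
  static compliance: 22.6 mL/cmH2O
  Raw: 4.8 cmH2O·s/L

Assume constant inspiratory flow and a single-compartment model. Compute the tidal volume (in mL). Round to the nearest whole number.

Flow: 63 L/min ÷ 60 = 1.05 L/s.
Equation of motion (constant flow): PIP = Vt/C + R·V̇ + PEEP.
Vt/C = PIP − R·V̇ − PEEP = 26.5 − 5.04 − 6 = 15.46 cmH2O.
Vt = C × 15.46 = 22.6 × 15.46 = 349.4 mL.

349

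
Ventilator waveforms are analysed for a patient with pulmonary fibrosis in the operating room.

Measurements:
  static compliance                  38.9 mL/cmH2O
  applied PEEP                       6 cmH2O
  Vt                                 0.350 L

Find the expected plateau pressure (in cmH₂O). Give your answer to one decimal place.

15.0

Pplat = PEEP + Vt / Cstat = 6 + 350 / 38.9 = 6 + 8.997 = 14.997 cmH2O.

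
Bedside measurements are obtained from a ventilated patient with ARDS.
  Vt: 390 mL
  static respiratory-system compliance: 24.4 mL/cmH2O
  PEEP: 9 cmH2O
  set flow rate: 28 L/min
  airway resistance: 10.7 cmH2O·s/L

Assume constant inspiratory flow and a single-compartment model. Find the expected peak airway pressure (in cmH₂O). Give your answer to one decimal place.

30.0

Flow: 28 L/min ÷ 60 = 0.4667 L/s.
Equation of motion (constant flow): PIP = Vt/C + R·V̇ + PEEP.
PIP = 390/24.4 + 10.7×0.4667 + 9 = 15.984 + 4.994 + 9 = 29.978 cmH2O.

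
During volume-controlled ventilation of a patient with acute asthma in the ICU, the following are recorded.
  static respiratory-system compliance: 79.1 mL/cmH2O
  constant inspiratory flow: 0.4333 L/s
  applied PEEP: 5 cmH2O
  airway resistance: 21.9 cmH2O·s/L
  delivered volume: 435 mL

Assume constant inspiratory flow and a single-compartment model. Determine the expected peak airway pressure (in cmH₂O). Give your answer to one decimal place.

Equation of motion (constant flow): PIP = Vt/C + R·V̇ + PEEP.
PIP = 435/79.1 + 21.9×0.4333 + 5 = 5.499 + 9.489 + 5 = 19.988 cmH2O.

20.0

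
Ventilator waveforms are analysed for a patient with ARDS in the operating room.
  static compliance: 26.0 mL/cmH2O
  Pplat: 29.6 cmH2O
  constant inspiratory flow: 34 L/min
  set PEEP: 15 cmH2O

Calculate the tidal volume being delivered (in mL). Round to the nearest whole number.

Vt = Cstat × (Pplat − PEEP) = 26.0 × (29.6 − 15) = 26.0 × 14.6 = 379.6 mL.

380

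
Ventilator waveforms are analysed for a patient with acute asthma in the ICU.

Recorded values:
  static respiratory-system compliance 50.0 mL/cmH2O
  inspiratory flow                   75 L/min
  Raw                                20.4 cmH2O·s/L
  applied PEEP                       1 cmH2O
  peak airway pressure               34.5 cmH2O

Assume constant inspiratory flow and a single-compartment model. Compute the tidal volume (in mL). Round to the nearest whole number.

Flow: 75 L/min ÷ 60 = 1.25 L/s.
Equation of motion (constant flow): PIP = Vt/C + R·V̇ + PEEP.
Vt/C = PIP − R·V̇ − PEEP = 34.5 − 25.5 − 1 = 8.0 cmH2O.
Vt = C × 8.0 = 50.0 × 8.0 = 400.0 mL.

400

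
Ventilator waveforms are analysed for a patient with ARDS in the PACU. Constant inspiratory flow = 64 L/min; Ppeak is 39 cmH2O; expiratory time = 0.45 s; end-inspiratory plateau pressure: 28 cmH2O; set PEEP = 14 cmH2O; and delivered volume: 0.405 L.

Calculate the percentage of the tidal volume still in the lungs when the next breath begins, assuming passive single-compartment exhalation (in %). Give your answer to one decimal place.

22.1

Flow: 64 L/min ÷ 60 = 1.0667 L/s.
R = (PIP − Pplat)/V̇ = (39 − 28) / 1.0667 = 11.0/1.0667 = 10.312 cmH2O·s/L.
C = Vt/(Pplat − PEEP) = 405.0 / (28 − 14) = 405.0/14.0 = 28.929 mL/cmH2O.
τ = R × C = 10.312 × 0.02893 L/cmH2O = 0.2983 s.
Fraction remaining at end-expiration = e^(−Te/τ) = e^(−0.45/0.2983) = 0.2212 → 22.12%.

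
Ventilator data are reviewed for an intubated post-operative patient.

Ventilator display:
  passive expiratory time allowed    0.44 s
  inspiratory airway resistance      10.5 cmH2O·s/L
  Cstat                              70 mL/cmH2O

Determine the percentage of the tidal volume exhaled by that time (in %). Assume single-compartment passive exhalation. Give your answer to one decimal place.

45.0

τ = R × C = 10.5 × 70 mL/cmH2O = 10.5 × 0.070 L/cmH2O = 0.735 s.
Passive exhalation: V(t)/V₀ = e^(−t/τ) = e^(−0.44/0.735) = 0.5496.
Fraction exhaled = 1 − 0.5496 = 0.4504 → 45.04%.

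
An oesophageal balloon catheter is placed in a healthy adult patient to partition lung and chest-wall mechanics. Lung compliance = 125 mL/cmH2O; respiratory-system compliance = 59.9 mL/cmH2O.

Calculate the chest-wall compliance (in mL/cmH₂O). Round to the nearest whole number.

1/Ccw = 1/Crs − 1/CL.
1/Ccw = 1/59.9 − 1/125 = 0.008694.
Ccw = 115.02 mL/cmH2O.

115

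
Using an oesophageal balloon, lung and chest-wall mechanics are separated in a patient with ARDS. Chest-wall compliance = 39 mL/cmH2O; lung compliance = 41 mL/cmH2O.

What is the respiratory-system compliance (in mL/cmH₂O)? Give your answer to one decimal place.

20.0

Lung and chest wall are elastances in series: 1/Crs = 1/CL + 1/Ccw.
1/Crs = 1/41 + 1/39 = 0.05003.
Crs = 19.988 mL/cmH2O.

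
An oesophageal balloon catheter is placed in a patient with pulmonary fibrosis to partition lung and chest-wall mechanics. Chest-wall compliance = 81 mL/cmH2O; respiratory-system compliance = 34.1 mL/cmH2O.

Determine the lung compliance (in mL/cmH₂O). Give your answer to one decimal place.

58.9

1/CL = 1/Crs − 1/Ccw.
1/CL = 1/34.1 − 1/81 = 0.01698.
CL = 58.893 mL/cmH2O.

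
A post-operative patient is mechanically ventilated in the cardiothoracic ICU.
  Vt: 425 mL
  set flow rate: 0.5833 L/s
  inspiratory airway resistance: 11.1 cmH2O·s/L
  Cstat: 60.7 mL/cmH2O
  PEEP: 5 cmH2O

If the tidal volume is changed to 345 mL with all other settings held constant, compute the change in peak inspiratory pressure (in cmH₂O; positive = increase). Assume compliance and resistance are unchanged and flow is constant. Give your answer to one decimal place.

-1.3

PIP = Vt/C + R·V̇ + PEEP (constant-flow equation of motion).
Only the elastic term changes: ΔPIP = ΔVt / C = (345 − 425) / 60.7 = -1.318 cmH2O.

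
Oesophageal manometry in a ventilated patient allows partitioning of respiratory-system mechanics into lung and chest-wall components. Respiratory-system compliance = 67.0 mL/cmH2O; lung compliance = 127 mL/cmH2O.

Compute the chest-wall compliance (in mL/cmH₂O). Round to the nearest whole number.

142

1/Ccw = 1/Crs − 1/CL.
1/Ccw = 1/67.0 − 1/127 = 0.007051.
Ccw = 141.82 mL/cmH2O.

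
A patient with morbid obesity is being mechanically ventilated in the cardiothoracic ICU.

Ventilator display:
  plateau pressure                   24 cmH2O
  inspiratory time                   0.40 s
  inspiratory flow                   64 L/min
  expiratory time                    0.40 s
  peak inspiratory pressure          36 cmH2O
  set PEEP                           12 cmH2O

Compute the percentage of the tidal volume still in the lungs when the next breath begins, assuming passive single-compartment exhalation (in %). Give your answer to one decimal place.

36.8

Flow: 64 L/min ÷ 60 = 1.0667 L/s.
Vt = flow × Ti = 1.0667 L/s × 0.40 s × 1000 mL/L = 426.68 mL.
R = (PIP − Pplat)/V̇ = (36 − 24) / 1.0667 = 12.0/1.0667 = 11.25 cmH2O·s/L.
C = Vt/(Pplat − PEEP) = 426.68 / (24 − 12) = 426.68/12.0 = 35.557 mL/cmH2O.
τ = R × C = 11.25 × 0.03556 L/cmH2O = 0.4001 s.
Fraction remaining at end-expiration = e^(−Te/τ) = e^(−0.40/0.4001) = 0.368 → 36.8%.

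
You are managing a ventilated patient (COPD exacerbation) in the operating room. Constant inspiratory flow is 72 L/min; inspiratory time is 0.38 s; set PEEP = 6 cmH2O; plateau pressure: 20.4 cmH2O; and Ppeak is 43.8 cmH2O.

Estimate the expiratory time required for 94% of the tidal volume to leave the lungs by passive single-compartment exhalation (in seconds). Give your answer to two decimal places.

Flow: 72 L/min ÷ 60 = 1.2 L/s.
Vt = flow × Ti = 1.2 L/s × 0.38 s × 1000 mL/L = 456.0 mL.
R = (PIP − Pplat)/V̇ = (43.8 − 20.4) / 1.2 = 23.4/1.2 = 19.5 cmH2O·s/L.
C = Vt/(Pplat − PEEP) = 456.0 / (20.4 − 6) = 456.0/14.4 = 31.667 mL/cmH2O.
τ = R × C = 19.5 × 0.03167 L/cmH2O = 0.6176 s.
t = −τ·ln(1 − 0.94) = −0.6176·ln(0.06) = 1.738 s.

1.74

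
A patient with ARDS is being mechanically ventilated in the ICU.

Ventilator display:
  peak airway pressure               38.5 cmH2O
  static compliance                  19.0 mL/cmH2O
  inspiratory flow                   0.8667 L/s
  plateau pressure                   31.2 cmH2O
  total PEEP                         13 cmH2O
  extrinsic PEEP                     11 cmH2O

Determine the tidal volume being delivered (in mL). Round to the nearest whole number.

346

End-expiratory occlusion gives total PEEP = 13 cmH2O (intrinsic PEEP = 13 − 11 = 2). Use total PEEP for the elastic gradient.
Vt = Cstat × (Pplat − PEEPtotal) = 19.0 × (31.2 − 13) = 19.0 × 18.2 = 345.8 mL.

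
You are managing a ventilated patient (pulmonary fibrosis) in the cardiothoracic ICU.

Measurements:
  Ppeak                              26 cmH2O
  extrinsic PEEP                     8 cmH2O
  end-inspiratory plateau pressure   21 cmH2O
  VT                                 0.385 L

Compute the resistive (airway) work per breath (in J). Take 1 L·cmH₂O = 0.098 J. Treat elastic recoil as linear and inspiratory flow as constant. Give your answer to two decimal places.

0.19

With constant inspiratory flow the resistive pressure is constant at PIP − Pplat = 26 − 21 = 5.0 cmH2O, so resistive work = 5.0 × 0.385 = 1.925 L·cmH2O.
× 0.098 J/(L·cmH2O) → 0.1887 J.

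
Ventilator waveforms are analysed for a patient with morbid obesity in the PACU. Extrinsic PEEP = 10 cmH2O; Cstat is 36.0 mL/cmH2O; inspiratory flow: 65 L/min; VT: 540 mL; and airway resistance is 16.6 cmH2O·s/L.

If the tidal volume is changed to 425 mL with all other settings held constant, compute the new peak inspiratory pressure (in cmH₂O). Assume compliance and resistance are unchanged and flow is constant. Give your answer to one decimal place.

Flow: 65 L/min ÷ 60 = 1.0833 L/s.
PIP = Vt/C + R·V̇ + PEEP (constant-flow equation of motion).
Only the elastic term changes: ΔPIP = ΔVt / C = (425 − 540) / 36.0 = -3.194 cmH2O.
Original PIP = 540/36.0 + 16.6×1.0833 + 10 = 42.983 cmH2O; new PIP = 42.983 + (-3.194) = 39.789 cmH2O.

39.8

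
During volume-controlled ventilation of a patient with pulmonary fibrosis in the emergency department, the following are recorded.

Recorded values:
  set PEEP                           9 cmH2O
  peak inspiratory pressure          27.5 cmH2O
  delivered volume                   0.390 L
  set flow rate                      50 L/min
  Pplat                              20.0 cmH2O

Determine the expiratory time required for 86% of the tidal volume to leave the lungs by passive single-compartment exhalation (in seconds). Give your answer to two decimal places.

0.63

Flow: 50 L/min ÷ 60 = 0.8333 L/s.
R = (PIP − Pplat)/V̇ = (27.5 − 20.0) / 0.8333 = 7.5/0.8333 = 9.0 cmH2O·s/L.
C = Vt/(Pplat − PEEP) = 390.0 / (20.0 − 9) = 390.0/11.0 = 35.455 mL/cmH2O.
τ = R × C = 9.0 × 0.03546 L/cmH2O = 0.3191 s.
t = −τ·ln(1 − 0.86) = −0.3191·ln(0.14) = 0.6274 s.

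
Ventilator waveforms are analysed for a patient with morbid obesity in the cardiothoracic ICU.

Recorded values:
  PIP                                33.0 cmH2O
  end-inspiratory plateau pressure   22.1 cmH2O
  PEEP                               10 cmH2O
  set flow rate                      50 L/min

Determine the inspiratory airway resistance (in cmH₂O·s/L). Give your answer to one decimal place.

13.1

Flow: 50 L/min ÷ 60 = 0.8333 L/s.
Raw = (PIP − Pplat) / flow = (33.0 − 22.1) / 0.8333 = 10.9 / 0.8333 = 13.081 cmH2O·s/L.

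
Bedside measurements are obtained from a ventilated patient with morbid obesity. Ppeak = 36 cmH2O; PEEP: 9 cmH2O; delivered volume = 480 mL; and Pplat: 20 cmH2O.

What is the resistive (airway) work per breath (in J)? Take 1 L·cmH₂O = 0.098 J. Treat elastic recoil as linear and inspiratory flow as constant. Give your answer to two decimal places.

0.75

With constant inspiratory flow the resistive pressure is constant at PIP − Pplat = 36 − 20 = 16.0 cmH2O, so resistive work = 16.0 × 0.480 = 7.68 L·cmH2O.
× 0.098 J/(L·cmH2O) → 0.7526 J.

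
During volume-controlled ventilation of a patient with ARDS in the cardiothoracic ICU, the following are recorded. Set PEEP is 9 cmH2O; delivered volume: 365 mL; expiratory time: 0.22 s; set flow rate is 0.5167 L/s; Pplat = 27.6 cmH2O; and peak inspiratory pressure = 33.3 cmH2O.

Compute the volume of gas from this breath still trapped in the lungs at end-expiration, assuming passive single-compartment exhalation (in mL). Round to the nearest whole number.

R = (PIP − Pplat)/V̇ = (33.3 − 27.6) / 0.5167 = 5.7/0.5167 = 11.032 cmH2O·s/L.
C = Vt/(Pplat − PEEP) = 365.0 / (27.6 − 9) = 365.0/18.6 = 19.624 mL/cmH2O.
τ = R × C = 11.032 × 0.01962 L/cmH2O = 0.2164 s.
Fraction remaining = e^(−Te/τ) = e^(−0.22/0.2164) = 0.3618.
Trapped volume = 365.0 × 0.3618 = 132.06 mL.

132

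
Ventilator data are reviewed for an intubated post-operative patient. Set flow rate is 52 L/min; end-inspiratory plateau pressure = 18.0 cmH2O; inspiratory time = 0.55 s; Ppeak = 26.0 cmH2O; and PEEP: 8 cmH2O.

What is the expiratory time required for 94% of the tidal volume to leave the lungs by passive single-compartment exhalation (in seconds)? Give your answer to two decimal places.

1.24

Flow: 52 L/min ÷ 60 = 0.8667 L/s.
Vt = flow × Ti = 0.8667 L/s × 0.55 s × 1000 mL/L = 476.69 mL.
R = (PIP − Pplat)/V̇ = (26.0 − 18.0) / 0.8667 = 8.0/0.8667 = 9.23 cmH2O·s/L.
C = Vt/(Pplat − PEEP) = 476.69 / (18.0 − 8) = 476.69/10.0 = 47.669 mL/cmH2O.
τ = R × C = 9.23 × 0.04767 L/cmH2O = 0.44 s.
t = −τ·ln(1 − 0.94) = −0.44·ln(0.06) = 1.238 s.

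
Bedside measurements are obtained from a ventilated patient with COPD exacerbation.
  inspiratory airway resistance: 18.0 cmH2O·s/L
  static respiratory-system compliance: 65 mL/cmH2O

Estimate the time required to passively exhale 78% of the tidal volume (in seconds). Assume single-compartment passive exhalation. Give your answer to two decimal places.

τ = R × C = 18.0 × 65 mL/cmH2O = 18.0 × 0.065 L/cmH2O = 1.17 s.
Exhaled fraction f = 1 − e^(−t/τ) → t = −τ·ln(1 − f) = −1.17·ln(0.22) = 1.772 s.

1.77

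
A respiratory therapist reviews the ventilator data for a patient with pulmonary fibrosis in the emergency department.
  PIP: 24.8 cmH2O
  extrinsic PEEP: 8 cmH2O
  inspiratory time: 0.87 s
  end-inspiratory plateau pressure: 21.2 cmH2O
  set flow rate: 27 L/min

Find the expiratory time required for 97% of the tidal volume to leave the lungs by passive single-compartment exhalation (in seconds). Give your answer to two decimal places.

0.83

Flow: 27 L/min ÷ 60 = 0.45 L/s.
Vt = flow × Ti = 0.45 L/s × 0.87 s × 1000 mL/L = 391.5 mL.
R = (PIP − Pplat)/V̇ = (24.8 − 21.2) / 0.45 = 3.6/0.45 = 8.0 cmH2O·s/L.
C = Vt/(Pplat − PEEP) = 391.5 / (21.2 − 8) = 391.5/13.2 = 29.659 mL/cmH2O.
τ = R × C = 8.0 × 0.02966 L/cmH2O = 0.2373 s.
t = −τ·ln(1 − 0.97) = −0.2373·ln(0.03) = 0.8321 s.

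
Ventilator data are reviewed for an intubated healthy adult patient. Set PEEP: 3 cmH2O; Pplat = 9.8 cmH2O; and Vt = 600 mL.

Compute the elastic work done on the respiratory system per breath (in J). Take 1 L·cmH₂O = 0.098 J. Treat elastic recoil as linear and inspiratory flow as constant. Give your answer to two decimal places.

Elastic work ≈ ½ × (Pplat − PEEP) × Vt = 0.5 × (9.8 − 3) × 0.600 L = 0.5 × 6.8 × 0.600 = 2.04 L·cmH2O.
× 0.098 J/(L·cmH2O) → 0.1999 J.

0.20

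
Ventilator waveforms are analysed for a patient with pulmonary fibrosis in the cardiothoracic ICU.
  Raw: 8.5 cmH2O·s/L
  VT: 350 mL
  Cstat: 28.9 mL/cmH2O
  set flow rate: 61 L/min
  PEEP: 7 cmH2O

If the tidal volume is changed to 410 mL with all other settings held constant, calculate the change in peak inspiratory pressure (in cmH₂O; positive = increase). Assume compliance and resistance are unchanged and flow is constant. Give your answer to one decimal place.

PIP = Vt/C + R·V̇ + PEEP (constant-flow equation of motion).
Only the elastic term changes: ΔPIP = ΔVt / C = (410 − 350) / 28.9 = 2.076 cmH2O.

2.1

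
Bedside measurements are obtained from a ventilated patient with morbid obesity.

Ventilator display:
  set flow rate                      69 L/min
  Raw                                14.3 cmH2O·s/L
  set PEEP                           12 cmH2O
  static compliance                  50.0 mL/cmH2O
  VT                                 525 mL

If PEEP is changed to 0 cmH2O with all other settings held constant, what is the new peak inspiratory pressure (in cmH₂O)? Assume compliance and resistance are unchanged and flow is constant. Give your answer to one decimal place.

Flow: 69 L/min ÷ 60 = 1.15 L/s.
PIP = Vt/C + R·V̇ + PEEP (constant-flow equation of motion).
Only the baseline term changes: ΔPIP = ΔPEEP = 0 − 12 = -12.0 cmH2O.
Original PIP = 525/50.0 + 14.3×1.15 + 12 = 38.945 cmH2O; new PIP = 38.945 + (-12.0) = 26.945 cmH2O.

26.9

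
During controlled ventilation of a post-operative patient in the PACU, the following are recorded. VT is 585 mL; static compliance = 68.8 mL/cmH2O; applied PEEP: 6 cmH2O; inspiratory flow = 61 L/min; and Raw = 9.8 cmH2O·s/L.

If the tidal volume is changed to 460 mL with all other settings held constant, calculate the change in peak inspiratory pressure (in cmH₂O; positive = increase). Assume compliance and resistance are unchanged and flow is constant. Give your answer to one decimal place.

PIP = Vt/C + R·V̇ + PEEP (constant-flow equation of motion).
Only the elastic term changes: ΔPIP = ΔVt / C = (460 − 585) / 68.8 = -1.817 cmH2O.

-1.8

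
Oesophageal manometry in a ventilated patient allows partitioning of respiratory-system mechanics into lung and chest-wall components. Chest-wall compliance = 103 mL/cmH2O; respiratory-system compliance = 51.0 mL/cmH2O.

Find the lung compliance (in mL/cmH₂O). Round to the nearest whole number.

1/CL = 1/Crs − 1/Ccw.
1/CL = 1/51.0 − 1/103 = 0.009899.
CL = 101.02 mL/cmH2O.

101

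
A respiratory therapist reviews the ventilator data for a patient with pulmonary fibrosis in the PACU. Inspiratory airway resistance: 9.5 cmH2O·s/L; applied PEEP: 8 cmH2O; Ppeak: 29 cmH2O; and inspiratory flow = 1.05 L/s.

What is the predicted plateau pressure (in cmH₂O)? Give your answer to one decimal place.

Pplat = PIP − Raw × flow = 29 − 9.5 × 1.05 = 29 − 9.975 = 19.025 cmH2O.

19.0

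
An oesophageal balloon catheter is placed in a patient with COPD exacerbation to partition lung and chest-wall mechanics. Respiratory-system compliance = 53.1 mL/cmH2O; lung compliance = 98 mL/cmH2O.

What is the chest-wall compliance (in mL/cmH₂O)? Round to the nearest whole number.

1/Ccw = 1/Crs − 1/CL.
1/Ccw = 1/53.1 − 1/98 = 0.008628.
Ccw = 115.9 mL/cmH2O.

116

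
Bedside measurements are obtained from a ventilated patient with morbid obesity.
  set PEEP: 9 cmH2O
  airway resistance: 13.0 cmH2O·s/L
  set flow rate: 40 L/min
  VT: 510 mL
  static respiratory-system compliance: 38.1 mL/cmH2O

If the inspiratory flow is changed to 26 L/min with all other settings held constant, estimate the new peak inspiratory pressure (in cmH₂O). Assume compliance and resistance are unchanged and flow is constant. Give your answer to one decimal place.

Flow: 40 L/min ÷ 60 = 0.6667 L/s.
New flow: 26 L/min ÷ 60 = 0.4333 L/s.
PIP = Vt/C + R·V̇ + PEEP (constant-flow equation of motion).
Only the resistive term changes: ΔPIP = R × ΔV̇ = 13.0 × (0.4333 − 0.6667) = 13.0 × -0.2334 = -3.034 cmH2O.
Original PIP = 510/38.1 + 13.0×0.6667 + 9 = 31.053 cmH2O; new PIP = 31.053 + (-3.034) = 28.019 cmH2O.

28.0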